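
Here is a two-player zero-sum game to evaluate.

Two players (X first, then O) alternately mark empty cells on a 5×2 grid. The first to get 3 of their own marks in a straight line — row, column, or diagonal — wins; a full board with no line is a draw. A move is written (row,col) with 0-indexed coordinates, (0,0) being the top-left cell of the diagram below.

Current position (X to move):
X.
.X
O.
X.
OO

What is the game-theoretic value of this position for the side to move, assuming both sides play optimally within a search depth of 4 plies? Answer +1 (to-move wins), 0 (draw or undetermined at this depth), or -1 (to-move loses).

[X./.X/O./X./OO] X move#1: (0,1):+0/XX/.X/O./X./OO, (1,0):+0/X./XX/O./X./OO, (2,1):+1/X./.X/OX/X./OO*, (3,1):+0/X./.X/O./XX/OO
[X./.X/OX/X./OO] O move#2: (0,1):-1/XO/.X/OX/X./OO*, (1,0):-1/X./OX/OX/X./OO, (3,1):-1/X./.X/OX/XO/OO
[XO/.X/OX/X./OO] X move#3: (1,0):+0/XO/XX/OX/X./OO, (3,1):+1/XO/.X/OX/XX/OO*
[XO/.X/OX/XX/OO] end (terminal -1, O#4); searched X./.X/O./X./OO to 4

value(X./.X/O./X./OO, X) = +1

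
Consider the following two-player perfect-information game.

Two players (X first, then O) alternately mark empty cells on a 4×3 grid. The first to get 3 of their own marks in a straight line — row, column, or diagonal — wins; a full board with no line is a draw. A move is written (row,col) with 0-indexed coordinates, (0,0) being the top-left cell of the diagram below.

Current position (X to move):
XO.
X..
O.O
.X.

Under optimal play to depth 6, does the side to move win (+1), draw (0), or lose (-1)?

value(XO./X../O.O/.X., X) = +1

ply 1, X at XO./X../O.O/.X. | (0,2)=-1→XOX/X../O.O/.X.; (1,1)=-1→XO./XX./O.O/.X.; (1,2)=-1→XO./X.X/O.O/.X.; (2,1)=+1→XO./X../OXO/.X.*; (3,0)=-1→XO./X../O.O/XX.; (3,2)=-1→XO./X../O.O/.XX
ply 2, O at XO./X../OXO/.X. | (0,2)=-1→XOO/X../OXO/.X.*; (1,1)=-1→XO./XO./OXO/.X.; (1,2)=-1→XO./X.O/OXO/.X.; (3,0)=-1→XO./X../OXO/OX.; (3,2)=-1→XO./X../OXO/.XO
ply 3, X at XOO/X../OXO/.X. | (1,1)=+1→XOO/XX./OXO/.X.*; (1,2)=-1→XOO/X.X/OXO/.X.; (3,0)=-1→XOO/X../OXO/XX.; (3,2)=+1→XOO/X../OXO/.XX
ply 4: XOO/XX./OXO/.X. is terminal -1 (O); from XO./X../O.O/.X. depth 6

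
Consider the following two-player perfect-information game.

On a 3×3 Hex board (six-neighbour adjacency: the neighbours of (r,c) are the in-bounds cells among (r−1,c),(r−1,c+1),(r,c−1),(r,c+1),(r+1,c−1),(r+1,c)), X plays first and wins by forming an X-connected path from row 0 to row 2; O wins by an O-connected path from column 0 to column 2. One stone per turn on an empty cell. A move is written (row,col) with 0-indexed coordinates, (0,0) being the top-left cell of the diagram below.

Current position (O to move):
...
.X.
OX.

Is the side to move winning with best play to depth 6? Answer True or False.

O winning at [.../.X./OX.]: False

[.../.X./OX.] O move#1: (0,0):-1/O../.X./OX.*, (0,1):-1/.O./.X./OX., (0,2):-1/..O/.X./OX., (1,0):-1/.../OX./OX., (1,2):-1/.../.XO/OX., (2,2):-1/.../.X./OXO
[O../.X./OX.] X move#2: (0,1):+1/OX./.X./OX.*, (0,2):+1/O.X/.X./OX., (1,0):+1/O../XX./OX., (1,2):+1/O../.XX/OX., (2,2):+1/O../.X./OXX
[OX./.X./OX.] end (terminal -1, O#3); searched .../.X./OX. to 6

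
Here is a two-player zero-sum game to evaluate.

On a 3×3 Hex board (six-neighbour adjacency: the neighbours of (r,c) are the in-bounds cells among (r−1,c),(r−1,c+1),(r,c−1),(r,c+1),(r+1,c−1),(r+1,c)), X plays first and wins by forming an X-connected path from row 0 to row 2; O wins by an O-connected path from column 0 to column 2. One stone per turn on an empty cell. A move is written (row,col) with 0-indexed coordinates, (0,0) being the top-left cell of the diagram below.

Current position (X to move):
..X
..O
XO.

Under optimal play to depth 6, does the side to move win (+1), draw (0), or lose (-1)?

value(..X/..O/XO., X) = +1

[..X/..O/XO.] X move#1: (0,0):+1/X.X/..O/XO.*, (0,1):+1/.XX/..O/XO., (1,0):+1/..X/X.O/XO., (1,1):+1/..X/.XO/XO., (2,2):+1/..X/..O/XOX
[X.X/..O/XO.] O move#2: (0,1):-1/XOX/..O/XO.*, (1,0):-1/X.X/O.O/XO., (1,1):-1/X.X/.OO/XO., (2,2):-1/X.X/..O/XOO
[XOX/..O/XO.] X move#3: (1,0):+1/XOX/X.O/XO.*, (1,1):+1/XOX/.XO/XO., (2,2):+1/XOX/..O/XOX
[XOX/X.O/XO.] end (terminal -1, O#4); searched ..X/..O/XO. to 6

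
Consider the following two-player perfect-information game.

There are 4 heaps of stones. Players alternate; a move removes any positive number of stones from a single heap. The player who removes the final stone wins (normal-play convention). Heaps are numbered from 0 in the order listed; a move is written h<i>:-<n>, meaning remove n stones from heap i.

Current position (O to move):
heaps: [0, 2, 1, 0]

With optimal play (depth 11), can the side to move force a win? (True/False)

p1 O@[(0,2,1,0)]: h1:-1[(0,1,1,0)]+1* h1:-2[(0,0,1,0)]-1 h2:-1[(0,2,0,0)]-1
p2 X@[(0,1,1,0)]: h1:-1[(0,0,1,0)]-1* h2:-1[(0,1,0,0)]-1
p3 O@[(0,0,1,0)]: h2:-1[(0,0,0,0)]+1*
p4 X@[(0,0,0,0)] terminal -1; root [(0,2,1,0)] d11

O winning at [(0,2,1,0)]: True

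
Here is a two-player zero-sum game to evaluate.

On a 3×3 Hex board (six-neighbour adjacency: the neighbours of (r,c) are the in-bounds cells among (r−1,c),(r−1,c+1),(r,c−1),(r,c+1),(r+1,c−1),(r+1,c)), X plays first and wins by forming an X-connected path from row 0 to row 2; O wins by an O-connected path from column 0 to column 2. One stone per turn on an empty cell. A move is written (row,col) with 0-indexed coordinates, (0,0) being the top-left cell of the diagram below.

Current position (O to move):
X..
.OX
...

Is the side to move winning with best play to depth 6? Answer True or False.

O winning at [X../.OX/...]: True

p1 O@[X../.OX/...]: (0,1)[XO./.OX/...]-1 (0,2)[X.O/.OX/...]+1* (1,0)[X../OOX/...]-1 (2,0)[X../.OX/O..]-1 (2,1)[X../.OX/.O.]+1 (2,2)[X../.OX/..O]+1
p2 X@[X.O/.OX/...]: (0,1)[XXO/.OX/...]-1* (1,0)[X.O/XOX/...]-1 (2,0)[X.O/.OX/X..]-1 (2,1)[X.O/.OX/.X.]-1 (2,2)[X.O/.OX/..X]-1
p3 O@[XXO/.OX/...]: (1,0)[XXO/OOX/...]+1* (2,0)[XXO/.OX/O..]+1 (2,1)[XXO/.OX/.O.]+1 (2,2)[XXO/.OX/..O]+1
p4 X@[XXO/OOX/...] terminal -1; root [X../.OX/...] d6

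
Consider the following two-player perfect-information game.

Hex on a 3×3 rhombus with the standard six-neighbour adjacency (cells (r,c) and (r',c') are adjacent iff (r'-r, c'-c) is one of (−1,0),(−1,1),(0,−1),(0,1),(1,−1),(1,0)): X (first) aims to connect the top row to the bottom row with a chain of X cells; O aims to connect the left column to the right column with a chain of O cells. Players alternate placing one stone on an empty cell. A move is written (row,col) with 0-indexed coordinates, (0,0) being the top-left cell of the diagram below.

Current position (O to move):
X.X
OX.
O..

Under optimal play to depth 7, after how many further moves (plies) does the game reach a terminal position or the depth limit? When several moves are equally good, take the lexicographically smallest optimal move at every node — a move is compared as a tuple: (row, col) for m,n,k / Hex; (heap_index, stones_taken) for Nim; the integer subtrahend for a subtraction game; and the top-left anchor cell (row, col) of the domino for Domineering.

ply 1, O at X.X/OX./O.. | (0,1)=-1→XOX/OX./O..; (1,2)=-1→X.X/OXO/O..; (2,1)=+1→X.X/OX./OO.*; (2,2)=-1→X.X/OX./O.O
ply 2, X at X.X/OX./OO. | (0,1)=-1→XXX/OX./OO.*; (1,2)=-1→X.X/OXX/OO.; (2,2)=-1→X.X/OX./OOX
ply 3, O at XXX/OX./OO. | (1,2)=+1→XXX/OXO/OO.*; (2,2)=+1→XXX/OX./OOO
ply 4: XXX/OXO/OO. is terminal -1 (X); from X.X/OX./O.. depth 7

PV length from [X.X/OX./O..]: 3 plies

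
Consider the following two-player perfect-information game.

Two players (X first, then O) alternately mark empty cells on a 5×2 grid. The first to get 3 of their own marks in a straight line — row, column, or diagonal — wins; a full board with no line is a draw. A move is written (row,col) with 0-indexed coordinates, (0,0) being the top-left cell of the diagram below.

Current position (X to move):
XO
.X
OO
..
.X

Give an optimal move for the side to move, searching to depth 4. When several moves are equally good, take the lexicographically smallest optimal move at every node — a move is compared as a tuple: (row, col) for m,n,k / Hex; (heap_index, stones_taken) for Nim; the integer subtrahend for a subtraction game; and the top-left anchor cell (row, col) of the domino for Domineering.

X's best at [XO/.X/OO/../.X]: (1,0)

[XO/.X/OO/../.X] X move#1: (1,0):+0/XO/XX/OO/../.X*, (3,0):+0/XO/.X/OO/X./.X, (3,1):-1/XO/.X/OO/.X/.X, (4,0):+0/XO/.X/OO/../XX
[XO/XX/OO/../.X] O move#2: (3,0):+0/XO/XX/OO/O./.X*, (3,1):+0/XO/XX/OO/.O/.X, (4,0):+0/XO/XX/OO/../OX
[XO/XX/OO/O./.X] X move#3: (3,1):-1/XO/XX/OO/OX/.X, (4,0):+0/XO/XX/OO/O./XX*
[XO/XX/OO/O./XX] O move#4: (3,1):+0/XO/XX/OO/OO/XX*
[XO/XX/OO/OO/XX] end (terminal +0, X#5); searched XO/.X/OO/../.X to 4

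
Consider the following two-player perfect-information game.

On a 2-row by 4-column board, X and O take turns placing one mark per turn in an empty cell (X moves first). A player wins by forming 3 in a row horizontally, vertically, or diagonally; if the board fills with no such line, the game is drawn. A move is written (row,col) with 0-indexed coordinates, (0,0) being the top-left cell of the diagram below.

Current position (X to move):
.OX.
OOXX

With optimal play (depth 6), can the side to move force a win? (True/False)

[.OX./OOXX] X move#1: (0,0):+0/XOX./OOXX*, (0,3):+0/.OXX/OOXX
[XOX./OOXX] O move#2: (0,3):+0/XOXO/OOXX*
[XOXO/OOXX] end (terminal +0, X#3); searched .OX./OOXX to 6

X winning at [.OX./OOXX]: False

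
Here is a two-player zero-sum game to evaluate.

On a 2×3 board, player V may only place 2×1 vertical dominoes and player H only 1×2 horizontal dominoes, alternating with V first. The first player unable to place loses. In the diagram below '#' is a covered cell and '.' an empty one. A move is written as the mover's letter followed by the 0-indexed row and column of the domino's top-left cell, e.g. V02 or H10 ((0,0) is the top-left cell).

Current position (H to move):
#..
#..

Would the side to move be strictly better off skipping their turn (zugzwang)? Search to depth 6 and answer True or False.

ply 1, H at #../#.. | H01=+1→###/#..*; H11=+1→#../###
ply 2: ###/#.. is terminal -1 (V); from #../#.. depth 6
if H skipped the turn, V would face:
~ ply 1, V at #../#.. | V01=+1→##./##.*; V02=+1→#.#/#.#
~ ply 2: ##./##. is terminal -1 (H); from #../#.. depth 6
compare (H): move=+1 vs pass=-1

zugzwang(#../#.., H) = False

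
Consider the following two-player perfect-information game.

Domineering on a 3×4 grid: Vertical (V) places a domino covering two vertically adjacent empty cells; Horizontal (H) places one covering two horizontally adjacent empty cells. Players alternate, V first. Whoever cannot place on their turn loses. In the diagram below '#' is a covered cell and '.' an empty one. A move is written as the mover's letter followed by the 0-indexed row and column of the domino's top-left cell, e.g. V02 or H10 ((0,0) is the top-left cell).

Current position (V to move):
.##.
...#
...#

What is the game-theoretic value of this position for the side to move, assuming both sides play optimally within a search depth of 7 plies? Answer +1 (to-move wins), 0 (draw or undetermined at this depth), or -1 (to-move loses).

value(.##./...#/...#, V) = +1

ply 1, V at .##./...#/...# | V00=-1→###./#..#/...#; V10=-1→.##./#..#/#..#; V11=+1→.##./.#.#/.#.#*; V12=-1→.##./..##/..##
ply 2: .##./.#.#/.#.# is terminal -1 (H); from .##./...#/...# depth 7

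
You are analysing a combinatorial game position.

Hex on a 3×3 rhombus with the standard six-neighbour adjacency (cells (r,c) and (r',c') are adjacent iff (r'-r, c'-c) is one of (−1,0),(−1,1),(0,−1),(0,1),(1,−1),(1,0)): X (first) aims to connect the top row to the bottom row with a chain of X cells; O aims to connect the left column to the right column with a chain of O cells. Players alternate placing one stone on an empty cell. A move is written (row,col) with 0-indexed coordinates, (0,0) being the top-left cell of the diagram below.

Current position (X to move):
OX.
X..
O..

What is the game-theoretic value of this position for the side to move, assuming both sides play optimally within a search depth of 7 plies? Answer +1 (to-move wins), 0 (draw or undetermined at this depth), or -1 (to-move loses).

p1 X@[OX./X../O..]: (0,2)[OXX/X../O..]-1 (1,1)[OX./XX./O..]-1 (1,2)[OX./X.X/O..]+1* (2,1)[OX./X../OX.]-1 (2,2)[OX./X../O.X]-1
p2 O@[OX./X.X/O..]: (0,2)[OXO/X.X/O..]-1* (1,1)[OX./XOX/O..]-1 (2,1)[OX./X.X/OO.]-1 (2,2)[OX./X.X/O.O]-1
p3 X@[OXO/X.X/O..]: (1,1)[OXO/XXX/O..]+1* (2,1)[OXO/X.X/OX.]-1 (2,2)[OXO/X.X/O.X]-1
p4 O@[OXO/XXX/O..]: (2,1)[OXO/XXX/OO.]-1* (2,2)[OXO/XXX/O.O]-1
p5 X@[OXO/XXX/OO.]: (2,2)[OXO/XXX/OOX]+1*
p6 O@[OXO/XXX/OOX] terminal -1; root [OX./X../O..] d7

value(OX./X../O.., X) = +1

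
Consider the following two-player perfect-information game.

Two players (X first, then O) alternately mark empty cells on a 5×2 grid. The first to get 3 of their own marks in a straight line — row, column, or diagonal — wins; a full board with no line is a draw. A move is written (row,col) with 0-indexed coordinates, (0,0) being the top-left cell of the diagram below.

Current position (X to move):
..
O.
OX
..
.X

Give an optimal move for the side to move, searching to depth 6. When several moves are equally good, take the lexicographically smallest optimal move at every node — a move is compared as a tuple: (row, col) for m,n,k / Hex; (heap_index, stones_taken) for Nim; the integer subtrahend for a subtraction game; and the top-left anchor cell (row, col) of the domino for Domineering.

p1 X@[../O./OX/../.X]: (0,0)[X./O./OX/../.X]-1 (0,1)[.X/O./OX/../.X]-1 (1,1)[../OX/OX/../.X]-1 (3,0)[../O./OX/X./.X]-1 (3,1)[../O./OX/.X/.X]+1* (4,0)[../O./OX/../XX]-1
p2 O@[../O./OX/.X/.X] terminal -1; root [../O./OX/../.X] d6

X's best at [../O./OX/../.X]: (3,1)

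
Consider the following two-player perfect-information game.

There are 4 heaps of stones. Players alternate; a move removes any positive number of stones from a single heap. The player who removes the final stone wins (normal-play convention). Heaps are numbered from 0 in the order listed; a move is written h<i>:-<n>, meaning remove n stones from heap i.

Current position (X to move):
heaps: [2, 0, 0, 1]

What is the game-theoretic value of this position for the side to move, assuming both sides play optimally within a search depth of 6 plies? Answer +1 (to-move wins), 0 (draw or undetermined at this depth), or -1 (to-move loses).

value((2,0,0,1), X) = +1

[(2,0,0,1)] X move#1: h0:-1:+1/(1,0,0,1)*, h0:-2:-1/(0,0,0,1), h3:-1:-1/(2,0,0,0)
[(1,0,0,1)] O move#2: h0:-1:-1/(0,0,0,1)*, h3:-1:-1/(1,0,0,0)
[(0,0,0,1)] X move#3: h3:-1:+1/(0,0,0,0)*
[(0,0,0,0)] end (terminal -1, O#4); searched (2,0,0,1) to 6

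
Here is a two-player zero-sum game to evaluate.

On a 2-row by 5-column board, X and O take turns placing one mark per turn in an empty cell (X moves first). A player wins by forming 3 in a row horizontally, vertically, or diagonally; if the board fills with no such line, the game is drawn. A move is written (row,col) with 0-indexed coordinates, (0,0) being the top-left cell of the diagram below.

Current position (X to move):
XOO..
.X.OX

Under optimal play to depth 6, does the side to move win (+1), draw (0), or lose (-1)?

ply 1, X at XOO../.X.OX | (0,3)=+0→XOOX./.X.OX*; (0,4)=-1→XOO.X/.X.OX; (1,0)=-1→XOO../XX.OX; (1,2)=-1→XOO../.XXOX
ply 2, O at XOOX./.X.OX | (0,4)=+0→XOOXO/.X.OX*; (1,0)=+0→XOOX./OX.OX; (1,2)=+0→XOOX./.XOOX
ply 3, X at XOOXO/.X.OX | (1,0)=+0→XOOXO/XX.OX*; (1,2)=+0→XOOXO/.XXOX
ply 4, O at XOOXO/XX.OX | (1,2)=+0→XOOXO/XXOOX*
ply 5: XOOXO/XXOOX is terminal +0 (X); from XOO../.X.OX depth 6

value(XOO../.X.OX, X) = 0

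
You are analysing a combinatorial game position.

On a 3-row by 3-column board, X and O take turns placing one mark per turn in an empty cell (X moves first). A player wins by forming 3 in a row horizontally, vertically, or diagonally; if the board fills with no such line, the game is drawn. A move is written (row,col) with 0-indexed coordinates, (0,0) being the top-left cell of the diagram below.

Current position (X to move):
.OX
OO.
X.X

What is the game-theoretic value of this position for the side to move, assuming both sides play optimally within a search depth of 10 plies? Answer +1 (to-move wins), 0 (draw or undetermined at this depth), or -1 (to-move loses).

p1 X@[.OX/OO./X.X]: (0,0)[XOX/OO./X.X]-1 (1,2)[.OX/OOX/X.X]+1* (2,1)[.OX/OO./XXX]+1
p2 O@[.OX/OOX/X.X] terminal -1; root [.OX/OO./X.X] d10

value(.OX/OO./X.X, X) = +1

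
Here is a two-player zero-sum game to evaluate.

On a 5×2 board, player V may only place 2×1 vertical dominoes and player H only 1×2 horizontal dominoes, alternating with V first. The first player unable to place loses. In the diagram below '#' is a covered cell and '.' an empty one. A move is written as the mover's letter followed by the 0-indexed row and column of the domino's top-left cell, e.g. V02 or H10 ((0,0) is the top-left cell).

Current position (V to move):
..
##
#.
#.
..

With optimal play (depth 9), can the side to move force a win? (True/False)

V winning at [../##/#./#./..]: False

[../##/#./#./..] V move#1: V21:-1/../##/##/##/..*, V31:-1/../##/#./##/.#
[../##/##/##/..] H move#2: H00:+1/##/##/##/##/..*, H40:+1/../##/##/##/##
[##/##/##/##/..] end (terminal -1, V#3); searched ../##/#./#./.. to 9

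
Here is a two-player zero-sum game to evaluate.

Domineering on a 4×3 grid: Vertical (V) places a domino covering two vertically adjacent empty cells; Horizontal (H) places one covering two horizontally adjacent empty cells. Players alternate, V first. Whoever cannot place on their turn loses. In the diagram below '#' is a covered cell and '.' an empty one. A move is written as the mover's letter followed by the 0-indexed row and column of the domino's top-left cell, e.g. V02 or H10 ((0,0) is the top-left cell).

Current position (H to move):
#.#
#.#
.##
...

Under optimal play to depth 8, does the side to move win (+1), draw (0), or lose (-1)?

ply 1, H at #.#/#.#/.##/... | H30=-1→#.#/#.#/.##/##.*; H31=-1→#.#/#.#/.##/.##
ply 2, V at #.#/#.#/.##/##. | V01=+1→###/###/.##/##.*
ply 3: ###/###/.##/##. is terminal -1 (H); from #.#/#.#/.##/... depth 8

value(#.#/#.#/.##/..., H) = -1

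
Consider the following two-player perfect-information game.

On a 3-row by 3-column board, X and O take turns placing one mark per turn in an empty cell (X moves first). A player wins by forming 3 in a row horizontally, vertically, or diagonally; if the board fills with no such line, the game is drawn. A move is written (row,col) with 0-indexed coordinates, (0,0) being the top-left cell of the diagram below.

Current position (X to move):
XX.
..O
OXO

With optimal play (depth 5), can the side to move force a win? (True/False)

X winning at [XX./..O/OXO]: True

ply 1, X at XX./..O/OXO | (0,2)=+1→XXX/..O/OXO*; (1,0)=-1→XX./X.O/OXO; (1,1)=+1→XX./.XO/OXO
ply 2: XXX/..O/OXO is terminal -1 (O); from XX./..O/OXO depth 5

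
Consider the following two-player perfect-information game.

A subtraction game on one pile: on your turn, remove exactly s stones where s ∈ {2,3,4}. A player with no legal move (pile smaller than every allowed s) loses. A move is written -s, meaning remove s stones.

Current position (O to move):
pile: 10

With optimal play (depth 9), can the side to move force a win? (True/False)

p1 O@[10]: -2[8]-1 -3[7]+1* -4[6]+1
p2 X@[7]: -2[5]-1* -3[4]-1 -4[3]-1
p3 O@[5]: -2[3]-1 -3[2]-1 -4[1]+1*
p4 X@[1] terminal -1; root [10] d9

O winning at [10]: True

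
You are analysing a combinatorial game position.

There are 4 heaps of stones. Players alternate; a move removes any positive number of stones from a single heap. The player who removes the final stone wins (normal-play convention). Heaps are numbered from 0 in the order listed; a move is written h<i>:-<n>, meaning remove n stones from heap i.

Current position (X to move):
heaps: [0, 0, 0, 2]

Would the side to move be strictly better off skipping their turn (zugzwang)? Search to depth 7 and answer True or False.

[(0,0,0,2)] X move#1: h3:-1:-1/(0,0,0,1), h3:-2:+1/(0,0,0,0)*
[(0,0,0,0)] end (terminal -1, O#2); searched (0,0,0,2) to 7
pass branch (O moves first from the same position):
  | [(0,0,0,2)] O move#1: h3:-1:-1/(0,0,0,1), h3:-2:+1/(0,0,0,0)*
  | [(0,0,0,0)] end (terminal -1, X#2); searched (0,0,0,2) to 7
X moving scores +1; X passing scores -1

zugzwang((0,0,0,2), X) = False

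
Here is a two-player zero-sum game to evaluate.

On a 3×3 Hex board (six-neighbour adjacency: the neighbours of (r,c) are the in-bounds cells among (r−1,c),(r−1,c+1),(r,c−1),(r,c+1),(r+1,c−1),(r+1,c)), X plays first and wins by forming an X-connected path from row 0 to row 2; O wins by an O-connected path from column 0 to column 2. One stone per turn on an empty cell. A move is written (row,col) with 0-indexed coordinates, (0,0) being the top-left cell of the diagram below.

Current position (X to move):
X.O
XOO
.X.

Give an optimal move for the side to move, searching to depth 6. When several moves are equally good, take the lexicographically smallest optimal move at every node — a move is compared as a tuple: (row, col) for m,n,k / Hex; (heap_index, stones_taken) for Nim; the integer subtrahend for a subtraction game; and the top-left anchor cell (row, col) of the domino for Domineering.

[X.O/XOO/.X.] X move#1: (0,1):-1/XXO/XOO/.X., (2,0):+1/X.O/XOO/XX.*, (2,2):-1/X.O/XOO/.XX
[X.O/XOO/XX.] end (terminal -1, O#2); searched X.O/XOO/.X. to 6

X's best at [X.O/XOO/.X.]: (2,0)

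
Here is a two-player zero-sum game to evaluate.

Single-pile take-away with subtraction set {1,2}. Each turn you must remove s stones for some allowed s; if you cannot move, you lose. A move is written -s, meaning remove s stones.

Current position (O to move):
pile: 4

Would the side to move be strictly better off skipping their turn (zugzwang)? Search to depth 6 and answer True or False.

zugzwang(4, O) = False

p1 O@[4]: -1[3]+1* -2[2]-1
p2 X@[3]: -1[2]-1* -2[1]-1
p3 O@[2]: -1[1]-1 -2[0]+1*
p4 X@[0] terminal -1; root [4] d6
suppose O passes — search the same position with X to move:
pass> p1 X@[4]: -1[3]+1* -2[2]-1
pass> p2 O@[3]: -1[2]-1* -2[1]-1
pass> p3 X@[2]: -1[1]-1 -2[0]+1*
pass> p4 O@[0] terminal -1; root [4] d6
for O: play +1, pass -1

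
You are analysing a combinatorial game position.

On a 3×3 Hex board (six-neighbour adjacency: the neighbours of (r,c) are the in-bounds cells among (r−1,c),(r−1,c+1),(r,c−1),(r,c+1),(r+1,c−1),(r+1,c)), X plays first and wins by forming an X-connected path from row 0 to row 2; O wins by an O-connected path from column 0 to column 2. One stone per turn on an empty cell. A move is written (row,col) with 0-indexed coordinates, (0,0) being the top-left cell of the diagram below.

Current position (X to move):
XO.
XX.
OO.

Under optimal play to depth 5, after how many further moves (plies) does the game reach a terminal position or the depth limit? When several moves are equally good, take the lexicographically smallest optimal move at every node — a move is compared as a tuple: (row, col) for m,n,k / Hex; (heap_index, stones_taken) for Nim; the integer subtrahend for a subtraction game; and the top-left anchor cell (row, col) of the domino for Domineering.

[XO./XX./OO.] X move#1: (0,2):-1/XOX/XX./OO.*, (1,2):-1/XO./XXX/OO., (2,2):-1/XO./XX./OOX
[XOX/XX./OO.] O move#2: (1,2):+1/XOX/XXO/OO.*, (2,2):+1/XOX/XX./OOO
[XOX/XXO/OO.] end (terminal -1, X#3); searched XO./XX./OO. to 5

PV length from [XO./XX./OO.]: 2 plies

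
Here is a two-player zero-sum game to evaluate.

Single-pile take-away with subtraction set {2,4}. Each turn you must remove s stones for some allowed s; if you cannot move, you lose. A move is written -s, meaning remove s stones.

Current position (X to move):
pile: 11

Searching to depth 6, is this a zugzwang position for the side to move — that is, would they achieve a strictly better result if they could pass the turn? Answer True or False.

p1 X@[11]: -2[9]-1 -4[7]+1*
p2 O@[7]: -2[5]-1* -4[3]-1
p3 X@[5]: -2[3]-1 -4[1]+1*
p4 O@[1] terminal -1; root [11] d6
suppose X passes — search the same position with O to move:
pass> p1 O@[11]: -2[9]-1 -4[7]+1*
pass> p2 X@[7]: -2[5]-1* -4[3]-1
pass> p3 O@[5]: -2[3]-1 -4[1]+1*
pass> p4 X@[1] terminal -1; root [11] d6
for X: play +1, pass -1

zugzwang(11, X) = False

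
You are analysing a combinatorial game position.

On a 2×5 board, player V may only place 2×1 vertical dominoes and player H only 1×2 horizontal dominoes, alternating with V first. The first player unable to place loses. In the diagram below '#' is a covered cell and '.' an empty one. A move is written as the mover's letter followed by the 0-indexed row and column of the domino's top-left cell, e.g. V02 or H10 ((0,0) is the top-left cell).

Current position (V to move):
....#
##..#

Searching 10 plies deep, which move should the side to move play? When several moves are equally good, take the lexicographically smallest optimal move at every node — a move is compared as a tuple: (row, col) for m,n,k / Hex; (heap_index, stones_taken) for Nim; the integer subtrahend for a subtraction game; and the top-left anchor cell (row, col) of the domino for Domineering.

V's best at [....#/##..#]: V02

[....#/##..#] V move#1: V02:+1/..#.#/###.#*, V03:-1/...##/##.##
[..#.#/###.#] H move#2: H00:-1/###.#/###.#*
[###.#/###.#] V move#3: V03:+1/#####/#####*
[#####/#####] end (terminal -1, H#4); searched ....#/##..# to 10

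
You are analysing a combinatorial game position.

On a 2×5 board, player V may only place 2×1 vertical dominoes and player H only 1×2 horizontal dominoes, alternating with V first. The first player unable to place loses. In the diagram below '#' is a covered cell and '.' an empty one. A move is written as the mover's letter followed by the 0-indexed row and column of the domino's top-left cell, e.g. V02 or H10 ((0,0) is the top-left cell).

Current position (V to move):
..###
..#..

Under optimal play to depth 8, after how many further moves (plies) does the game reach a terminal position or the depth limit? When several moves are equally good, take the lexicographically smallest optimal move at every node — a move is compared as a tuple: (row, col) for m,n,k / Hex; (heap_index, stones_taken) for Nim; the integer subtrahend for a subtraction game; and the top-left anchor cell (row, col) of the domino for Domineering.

ply 1, V at ..###/..#.. | V00=+1→#.###/#.#..*; V01=+1→.####/.##..
ply 2, H at #.###/#.#.. | H13=-1→#.###/#.###*
ply 3, V at #.###/#.### | V01=+1→#####/#####*
ply 4: #####/##### is terminal -1 (H); from ..###/..#.. depth 8

PV length from [..###/..#..]: 3 plies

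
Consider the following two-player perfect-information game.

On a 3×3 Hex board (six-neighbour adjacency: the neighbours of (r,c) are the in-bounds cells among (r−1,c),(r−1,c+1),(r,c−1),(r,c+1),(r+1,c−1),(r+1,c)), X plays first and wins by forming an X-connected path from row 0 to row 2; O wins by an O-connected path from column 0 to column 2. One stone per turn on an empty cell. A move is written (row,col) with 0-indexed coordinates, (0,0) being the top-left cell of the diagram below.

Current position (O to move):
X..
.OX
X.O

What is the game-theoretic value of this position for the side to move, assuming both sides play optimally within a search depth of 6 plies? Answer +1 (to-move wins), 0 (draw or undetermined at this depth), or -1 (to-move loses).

value(X../.OX/X.O, O) = +1

ply 1, O at X../.OX/X.O | (0,1)=-1→XO./.OX/X.O; (0,2)=-1→X.O/.OX/X.O; (1,0)=+1→X../OOX/X.O*; (2,1)=-1→X../.OX/XOO
ply 2, X at X../OOX/X.O | (0,1)=-1→XX./OOX/X.O*; (0,2)=-1→X.X/OOX/X.O; (2,1)=-1→X../OOX/XXO
ply 3, O at XX./OOX/X.O | (0,2)=+1→XXO/OOX/X.O*; (2,1)=+1→XX./OOX/XOO
ply 4: XXO/OOX/X.O is terminal -1 (X); from X../.OX/X.O depth 6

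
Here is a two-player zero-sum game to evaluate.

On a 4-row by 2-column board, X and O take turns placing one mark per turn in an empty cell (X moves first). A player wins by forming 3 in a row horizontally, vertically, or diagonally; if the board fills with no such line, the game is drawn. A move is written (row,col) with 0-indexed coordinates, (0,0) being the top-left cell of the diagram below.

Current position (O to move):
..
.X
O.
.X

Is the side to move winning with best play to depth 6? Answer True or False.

ply 1, O at ../.X/O./.X | (0,0)=-1→O./.X/O./.X; (0,1)=-1→.O/.X/O./.X; (1,0)=-1→../OX/O./.X; (2,1)=+0→../.X/OO/.X*; (3,0)=-1→../.X/O./OX
ply 2, X at ../.X/OO/.X | (0,0)=+0→X./.X/OO/.X*; (0,1)=-1→.X/.X/OO/.X; (1,0)=+0→../XX/OO/.X; (3,0)=+0→../.X/OO/XX
ply 3, O at X./.X/OO/.X | (0,1)=+0→XO/.X/OO/.X*; (1,0)=+0→X./OX/OO/.X; (3,0)=+0→X./.X/OO/OX
ply 4, X at XO/.X/OO/.X | (1,0)=+0→XO/XX/OO/.X*; (3,0)=+0→XO/.X/OO/XX
ply 5, O at XO/XX/OO/.X | (3,0)=+0→XO/XX/OO/OX*
ply 6: XO/XX/OO/OX is terminal +0 (X); from ../.X/O./.X depth 6

O winning at [../.X/O./.X]: False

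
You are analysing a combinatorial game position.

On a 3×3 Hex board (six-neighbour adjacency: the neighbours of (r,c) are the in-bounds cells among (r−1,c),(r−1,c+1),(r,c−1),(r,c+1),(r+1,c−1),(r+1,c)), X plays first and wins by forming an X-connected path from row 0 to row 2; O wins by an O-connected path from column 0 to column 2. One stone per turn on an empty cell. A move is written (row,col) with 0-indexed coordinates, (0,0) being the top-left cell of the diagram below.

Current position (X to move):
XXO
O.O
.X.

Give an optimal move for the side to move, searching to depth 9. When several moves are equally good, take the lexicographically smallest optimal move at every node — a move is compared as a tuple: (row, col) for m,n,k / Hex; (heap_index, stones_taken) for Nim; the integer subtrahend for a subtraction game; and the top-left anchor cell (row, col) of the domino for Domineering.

ply 1, X at XXO/O.O/.X. | (1,1)=+1→XXO/OXO/.X.*; (2,0)=-1→XXO/O.O/XX.; (2,2)=-1→XXO/O.O/.XX
ply 2: XXO/OXO/.X. is terminal -1 (O); from XXO/O.O/.X. depth 9

X's best at [XXO/O.O/.X.]: (1,1)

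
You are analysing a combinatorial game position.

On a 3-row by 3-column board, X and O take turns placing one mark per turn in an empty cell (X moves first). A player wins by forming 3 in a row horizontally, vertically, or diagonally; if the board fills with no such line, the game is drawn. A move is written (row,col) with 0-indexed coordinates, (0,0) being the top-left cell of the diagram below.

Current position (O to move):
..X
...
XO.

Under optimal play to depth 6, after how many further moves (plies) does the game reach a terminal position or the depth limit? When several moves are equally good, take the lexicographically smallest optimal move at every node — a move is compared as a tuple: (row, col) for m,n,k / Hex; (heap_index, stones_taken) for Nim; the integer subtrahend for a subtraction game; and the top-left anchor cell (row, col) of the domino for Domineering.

ply 1, O at ..X/.../XO. | (0,0)=-1→O.X/.../XO.; (0,1)=-1→.OX/.../XO.; (1,0)=-1→..X/O../XO.; (1,1)=+0→..X/.O./XO.*; (1,2)=-1→..X/..O/XO.; (2,2)=-1→..X/.../XOO
ply 2, X at ..X/.O./XO. | (0,0)=-1→X.X/.O./XO.; (0,1)=+0→.XX/.O./XO.*; (1,0)=-1→..X/XO./XO.; (1,2)=-1→..X/.OX/XO.; (2,2)=-1→..X/.O./XOX
ply 3, O at .XX/.O./XO. | (0,0)=+0→OXX/.O./XO.*; (1,0)=-1→.XX/OO./XO.; (1,2)=-1→.XX/.OO/XO.; (2,2)=-1→.XX/.O./XOO
ply 4, X at OXX/.O./XO. | (1,0)=-1→OXX/XO./XO.; (1,2)=-1→OXX/.OX/XO.; (2,2)=+0→OXX/.O./XOX*
ply 5, O at OXX/.O./XOX | (1,0)=-1→OXX/OO./XOX; (1,2)=+0→OXX/.OO/XOX*
ply 6, X at OXX/.OO/XOX | (1,0)=+0→OXX/XOO/XOX*
ply 7: OXX/XOO/XOX is terminal +0 (O); from ..X/.../XO. depth 6

PV length from [..X/.../XO.]: 6 plies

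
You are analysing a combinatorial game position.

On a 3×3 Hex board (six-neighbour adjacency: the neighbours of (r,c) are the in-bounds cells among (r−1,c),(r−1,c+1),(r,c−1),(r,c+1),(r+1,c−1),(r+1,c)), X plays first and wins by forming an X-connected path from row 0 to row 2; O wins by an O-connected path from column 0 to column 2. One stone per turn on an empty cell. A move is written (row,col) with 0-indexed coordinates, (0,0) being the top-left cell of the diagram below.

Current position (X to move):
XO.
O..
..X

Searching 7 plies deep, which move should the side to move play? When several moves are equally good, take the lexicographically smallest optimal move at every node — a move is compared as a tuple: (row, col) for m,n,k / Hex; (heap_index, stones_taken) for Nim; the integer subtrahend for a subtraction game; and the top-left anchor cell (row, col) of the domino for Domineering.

[XO./O../..X] X move#1: (0,2):+1/XOX/O../..X*, (1,1):-1/XO./OX./..X, (1,2):-1/XO./O.X/..X, (2,0):-1/XO./O../X.X, (2,1):-1/XO./O../.XX
[XOX/O../..X] O move#2: (1,1):-1/XOX/OO./..X*, (1,2):-1/XOX/O.O/..X, (2,0):-1/XOX/O../O.X, (2,1):-1/XOX/O../.OX
[XOX/OO./..X] X move#3: (1,2):+1/XOX/OOX/..X*, (2,0):-1/XOX/OO./X.X, (2,1):-1/XOX/OO./.XX
[XOX/OOX/..X] end (terminal -1, O#4); searched XO./O../..X to 7

X's best at [XO./O../..X]: (0,2)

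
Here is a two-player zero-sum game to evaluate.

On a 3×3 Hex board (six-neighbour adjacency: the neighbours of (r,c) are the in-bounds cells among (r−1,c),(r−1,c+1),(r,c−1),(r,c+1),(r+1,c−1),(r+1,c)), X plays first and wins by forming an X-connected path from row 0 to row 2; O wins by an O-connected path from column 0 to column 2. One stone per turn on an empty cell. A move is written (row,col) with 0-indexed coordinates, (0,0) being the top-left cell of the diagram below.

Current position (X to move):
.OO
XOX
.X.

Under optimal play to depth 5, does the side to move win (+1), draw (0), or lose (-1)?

value(.OO/XOX/.X., X) = -1

p1 X@[.OO/XOX/.X.]: (0,0)[XOO/XOX/.X.]-1* (2,0)[.OO/XOX/XX.]-1 (2,2)[.OO/XOX/.XX]-1
p2 O@[XOO/XOX/.X.]: (2,0)[XOO/XOX/OX.]+1* (2,2)[XOO/XOX/.XO]-1
p3 X@[XOO/XOX/OX.] terminal -1; root [.OO/XOX/.X.] d5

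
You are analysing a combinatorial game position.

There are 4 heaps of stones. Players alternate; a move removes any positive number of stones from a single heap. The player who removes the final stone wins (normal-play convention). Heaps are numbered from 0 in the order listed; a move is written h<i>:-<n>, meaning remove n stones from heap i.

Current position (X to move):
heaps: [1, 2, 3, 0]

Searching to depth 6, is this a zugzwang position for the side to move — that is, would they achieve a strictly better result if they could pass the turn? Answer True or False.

zugzwang((1,2,3,0), X) = True

p1 X@[(1,2,3,0)]: h0:-1[(0,2,3,0)]-1* h1:-1[(1,1,3,0)]-1 h1:-2[(1,0,3,0)]-1 h2:-1[(1,2,2,0)]-1 h2:-2[(1,2,1,0)]-1 h2:-3[(1,2,0,0)]-1
p2 O@[(0,2,3,0)]: h1:-1[(0,1,3,0)]-1 h1:-2[(0,0,3,0)]-1 h2:-1[(0,2,2,0)]+1* h2:-2[(0,2,1,0)]-1 h2:-3[(0,2,0,0)]-1
p3 X@[(0,2,2,0)]: h1:-1[(0,1,2,0)]-1* h1:-2[(0,0,2,0)]-1 h2:-1[(0,2,1,0)]-1 h2:-2[(0,2,0,0)]-1
p4 O@[(0,1,2,0)]: h1:-1[(0,0,2,0)]-1 h2:-1[(0,1,1,0)]+1* h2:-2[(0,1,0,0)]-1
p5 X@[(0,1,1,0)]: h1:-1[(0,0,1,0)]-1* h2:-1[(0,1,0,0)]-1
p6 O@[(0,0,1,0)]: h2:-1[(0,0,0,0)]+1*
p7 X@[(0,0,0,0)] terminal -1; root [(1,2,3,0)] d6
pass branch (O moves first from the same position):
  | p1 O@[(1,2,3,0)]: h0:-1[(0,2,3,0)]-1* h1:-1[(1,1,3,0)]-1 h1:-2[(1,0,3,0)]-1 h2:-1[(1,2,2,0)]-1 h2:-2[(1,2,1,0)]-1 h2:-3[(1,2,0,0)]-1
  | p2 X@[(0,2,3,0)]: h1:-1[(0,1,3,0)]-1 h1:-2[(0,0,3,0)]-1 h2:-1[(0,2,2,0)]+1* h2:-2[(0,2,1,0)]-1 h2:-3[(0,2,0,0)]-1
  | p3 O@[(0,2,2,0)]: h1:-1[(0,1,2,0)]-1* h1:-2[(0,0,2,0)]-1 h2:-1[(0,2,1,0)]-1 h2:-2[(0,2,0,0)]-1
  | p4 X@[(0,1,2,0)]: h1:-1[(0,0,2,0)]-1 h2:-1[(0,1,1,0)]+1* h2:-2[(0,1,0,0)]-1
  | p5 O@[(0,1,1,0)]: h1:-1[(0,0,1,0)]-1* h2:-1[(0,1,0,0)]-1
  | p6 X@[(0,0,1,0)]: h2:-1[(0,0,0,0)]+1*
  | p7 O@[(0,0,0,0)] terminal -1; root [(1,2,3,0)] d6
X moving scores -1; X passing scores +1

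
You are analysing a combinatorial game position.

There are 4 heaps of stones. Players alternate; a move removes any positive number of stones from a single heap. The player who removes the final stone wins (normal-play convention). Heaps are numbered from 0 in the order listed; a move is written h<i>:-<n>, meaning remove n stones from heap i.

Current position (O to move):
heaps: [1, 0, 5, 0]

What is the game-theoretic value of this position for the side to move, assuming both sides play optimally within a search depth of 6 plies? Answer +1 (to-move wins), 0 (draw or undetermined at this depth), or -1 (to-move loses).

value((1,0,5,0), O) = +1

[(1,0,5,0)] O move#1: h0:-1:-1/(0,0,5,0), h2:-1:-1/(1,0,4,0), h2:-2:-1/(1,0,3,0), h2:-3:-1/(1,0,2,0), h2:-4:+1/(1,0,1,0)*, h2:-5:-1/(1,0,0,0)
[(1,0,1,0)] X move#2: h0:-1:-1/(0,0,1,0)*, h2:-1:-1/(1,0,0,0)
[(0,0,1,0)] O move#3: h2:-1:+1/(0,0,0,0)*
[(0,0,0,0)] end (terminal -1, X#4); searched (1,0,5,0) to 6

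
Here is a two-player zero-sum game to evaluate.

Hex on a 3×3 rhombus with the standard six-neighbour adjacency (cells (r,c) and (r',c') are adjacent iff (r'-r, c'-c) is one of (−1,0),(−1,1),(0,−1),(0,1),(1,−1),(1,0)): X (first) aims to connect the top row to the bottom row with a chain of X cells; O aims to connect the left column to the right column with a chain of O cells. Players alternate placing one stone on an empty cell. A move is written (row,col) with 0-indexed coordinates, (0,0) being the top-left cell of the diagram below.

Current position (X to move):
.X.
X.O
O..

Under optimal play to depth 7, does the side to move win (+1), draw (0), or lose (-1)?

[.X./X.O/O..] X move#1: (0,0):-1/XX./X.O/O..*, (0,2):-1/.XX/X.O/O.., (1,1):-1/.X./XXO/O.., (2,1):-1/.X./X.O/OX., (2,2):-1/.X./X.O/O.X
[XX./X.O/O..] O move#2: (0,2):+1/XXO/X.O/O..*, (1,1):+1/XX./XOO/O.., (2,1):+1/XX./X.O/OO., (2,2):+1/XX./X.O/O.O
[XXO/X.O/O..] X move#3: (1,1):-1/XXO/XXO/O..*, (2,1):-1/XXO/X.O/OX., (2,2):-1/XXO/X.O/O.X
[XXO/XXO/O..] O move#4: (2,1):+1/XXO/XXO/OO.*, (2,2):-1/XXO/XXO/O.O
[XXO/XXO/OO.] end (terminal -1, X#5); searched .X./X.O/O.. to 7

value(.X./X.O/O.., X) = -1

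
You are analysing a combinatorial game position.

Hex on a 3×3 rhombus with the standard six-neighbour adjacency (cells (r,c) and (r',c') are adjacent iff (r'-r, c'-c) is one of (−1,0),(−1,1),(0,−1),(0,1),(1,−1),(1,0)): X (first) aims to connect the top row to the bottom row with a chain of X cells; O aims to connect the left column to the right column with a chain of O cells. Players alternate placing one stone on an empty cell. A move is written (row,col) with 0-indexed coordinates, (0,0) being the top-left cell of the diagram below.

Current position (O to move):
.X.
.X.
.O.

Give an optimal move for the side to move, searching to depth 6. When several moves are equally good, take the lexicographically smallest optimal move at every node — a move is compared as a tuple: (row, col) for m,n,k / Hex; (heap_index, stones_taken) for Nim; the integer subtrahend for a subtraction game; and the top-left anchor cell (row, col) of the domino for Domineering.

O's best at [.X./.X./.O.]: (2,0)

ply 1, O at .X./.X./.O. | (0,0)=-1→OX./.X./.O.; (0,2)=-1→.XO/.X./.O.; (1,0)=-1→.X./OX./.O.; (1,2)=-1→.X./.XO/.O.; (2,0)=+1→.X./.X./OO.*; (2,2)=-1→.X./.X./.OO
ply 2, X at .X./.X./OO. | (0,0)=-1→XX./.X./OO.*; (0,2)=-1→.XX/.X./OO.; (1,0)=-1→.X./XX./OO.; (1,2)=-1→.X./.XX/OO.; (2,2)=-1→.X./.X./OOX
ply 3, O at XX./.X./OO. | (0,2)=+1→XXO/.X./OO.*; (1,0)=+1→XX./OX./OO.; (1,2)=+1→XX./.XO/OO.; (2,2)=+1→XX./.X./OOO
ply 4, X at XXO/.X./OO. | (1,0)=-1→XXO/XX./OO.*; (1,2)=-1→XXO/.XX/OO.; (2,2)=-1→XXO/.X./OOX
ply 5, O at XXO/XX./OO. | (1,2)=+1→XXO/XXO/OO.*; (2,2)=+1→XXO/XX./OOO
ply 6: XXO/XXO/OO. is terminal -1 (X); from .X./.X./.O. depth 6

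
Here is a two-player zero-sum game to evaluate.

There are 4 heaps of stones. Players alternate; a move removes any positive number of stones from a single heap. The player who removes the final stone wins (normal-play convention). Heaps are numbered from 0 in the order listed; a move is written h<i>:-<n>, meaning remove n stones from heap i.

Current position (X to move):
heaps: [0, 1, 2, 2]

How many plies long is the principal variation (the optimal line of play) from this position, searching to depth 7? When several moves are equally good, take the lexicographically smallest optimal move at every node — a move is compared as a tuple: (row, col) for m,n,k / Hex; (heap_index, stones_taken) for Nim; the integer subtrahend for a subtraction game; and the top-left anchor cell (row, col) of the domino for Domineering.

[(0,1,2,2)] X move#1: h1:-1:+1/(0,0,2,2)*, h2:-1:-1/(0,1,1,2), h2:-2:-1/(0,1,0,2), h3:-1:-1/(0,1,2,1), h3:-2:-1/(0,1,2,0)
[(0,0,2,2)] O move#2: h2:-1:-1/(0,0,1,2)*, h2:-2:-1/(0,0,0,2), h3:-1:-1/(0,0,2,1), h3:-2:-1/(0,0,2,0)
[(0,0,1,2)] X move#3: h2:-1:-1/(0,0,0,2), h3:-1:+1/(0,0,1,1)*, h3:-2:-1/(0,0,1,0)
[(0,0,1,1)] O move#4: h2:-1:-1/(0,0,0,1)*, h3:-1:-1/(0,0,1,0)
[(0,0,0,1)] X move#5: h3:-1:+1/(0,0,0,0)*
[(0,0,0,0)] end (terminal -1, O#6); searched (0,1,2,2) to 7

PV length from [(0,1,2,2)]: 5 plies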